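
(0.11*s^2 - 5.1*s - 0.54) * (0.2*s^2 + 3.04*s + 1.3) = 0.022*s^4 - 0.6856*s^3 - 15.469*s^2 - 8.2716*s - 0.702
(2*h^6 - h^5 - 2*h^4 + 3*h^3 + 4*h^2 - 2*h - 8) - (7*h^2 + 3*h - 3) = 2*h^6 - h^5 - 2*h^4 + 3*h^3 - 3*h^2 - 5*h - 5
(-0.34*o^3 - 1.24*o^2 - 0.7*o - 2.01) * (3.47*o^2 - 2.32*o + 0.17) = -1.1798*o^5 - 3.514*o^4 + 0.39*o^3 - 5.5615*o^2 + 4.5442*o - 0.3417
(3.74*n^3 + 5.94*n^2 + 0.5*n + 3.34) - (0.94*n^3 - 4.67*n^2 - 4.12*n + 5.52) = 2.8*n^3 + 10.61*n^2 + 4.62*n - 2.18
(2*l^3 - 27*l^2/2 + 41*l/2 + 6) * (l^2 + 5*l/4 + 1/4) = 2*l^5 - 11*l^4 + 33*l^3/8 + 113*l^2/4 + 101*l/8 + 3/2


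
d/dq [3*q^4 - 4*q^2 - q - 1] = 12*q^3 - 8*q - 1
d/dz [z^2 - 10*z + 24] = 2*z - 10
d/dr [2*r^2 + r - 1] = 4*r + 1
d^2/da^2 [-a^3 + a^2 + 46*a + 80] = 2 - 6*a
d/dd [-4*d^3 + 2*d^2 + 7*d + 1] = -12*d^2 + 4*d + 7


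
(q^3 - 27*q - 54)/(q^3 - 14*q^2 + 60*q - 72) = (q^2 + 6*q + 9)/(q^2 - 8*q + 12)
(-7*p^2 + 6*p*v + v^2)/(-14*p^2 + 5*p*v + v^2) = (p - v)/(2*p - v)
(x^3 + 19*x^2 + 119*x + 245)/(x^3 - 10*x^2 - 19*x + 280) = (x^2 + 14*x + 49)/(x^2 - 15*x + 56)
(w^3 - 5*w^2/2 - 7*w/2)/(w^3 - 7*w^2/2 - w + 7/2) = w/(w - 1)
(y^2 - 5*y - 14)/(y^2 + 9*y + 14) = (y - 7)/(y + 7)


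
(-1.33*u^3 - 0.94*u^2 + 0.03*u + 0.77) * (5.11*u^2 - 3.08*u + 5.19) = -6.7963*u^5 - 0.707*u^4 - 3.8542*u^3 - 1.0363*u^2 - 2.2159*u + 3.9963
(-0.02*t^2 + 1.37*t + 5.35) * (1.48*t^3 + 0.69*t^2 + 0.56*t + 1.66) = -0.0296*t^5 + 2.0138*t^4 + 8.8521*t^3 + 4.4255*t^2 + 5.2702*t + 8.881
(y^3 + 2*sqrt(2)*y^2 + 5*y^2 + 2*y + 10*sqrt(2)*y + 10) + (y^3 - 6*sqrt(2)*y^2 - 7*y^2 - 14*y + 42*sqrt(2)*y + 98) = 2*y^3 - 4*sqrt(2)*y^2 - 2*y^2 - 12*y + 52*sqrt(2)*y + 108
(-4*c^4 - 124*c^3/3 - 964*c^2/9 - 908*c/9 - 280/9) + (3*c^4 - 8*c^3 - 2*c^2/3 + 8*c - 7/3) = -c^4 - 148*c^3/3 - 970*c^2/9 - 836*c/9 - 301/9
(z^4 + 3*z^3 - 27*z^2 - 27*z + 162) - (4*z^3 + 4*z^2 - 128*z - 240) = z^4 - z^3 - 31*z^2 + 101*z + 402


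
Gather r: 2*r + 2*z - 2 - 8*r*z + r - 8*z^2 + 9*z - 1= r*(3 - 8*z) - 8*z^2 + 11*z - 3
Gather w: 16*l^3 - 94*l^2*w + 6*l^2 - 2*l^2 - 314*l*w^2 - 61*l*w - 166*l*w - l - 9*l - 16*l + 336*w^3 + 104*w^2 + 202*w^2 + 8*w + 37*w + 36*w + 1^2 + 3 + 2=16*l^3 + 4*l^2 - 26*l + 336*w^3 + w^2*(306 - 314*l) + w*(-94*l^2 - 227*l + 81) + 6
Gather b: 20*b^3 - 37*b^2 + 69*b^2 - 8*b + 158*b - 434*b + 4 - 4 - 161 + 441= 20*b^3 + 32*b^2 - 284*b + 280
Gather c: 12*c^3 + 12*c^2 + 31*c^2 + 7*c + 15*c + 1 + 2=12*c^3 + 43*c^2 + 22*c + 3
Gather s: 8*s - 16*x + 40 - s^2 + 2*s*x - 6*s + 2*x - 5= -s^2 + s*(2*x + 2) - 14*x + 35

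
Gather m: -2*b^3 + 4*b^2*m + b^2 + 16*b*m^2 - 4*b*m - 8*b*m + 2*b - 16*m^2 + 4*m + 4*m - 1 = -2*b^3 + b^2 + 2*b + m^2*(16*b - 16) + m*(4*b^2 - 12*b + 8) - 1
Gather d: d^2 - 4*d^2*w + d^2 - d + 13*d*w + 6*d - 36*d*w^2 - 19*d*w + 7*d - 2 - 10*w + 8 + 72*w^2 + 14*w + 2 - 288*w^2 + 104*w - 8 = d^2*(2 - 4*w) + d*(-36*w^2 - 6*w + 12) - 216*w^2 + 108*w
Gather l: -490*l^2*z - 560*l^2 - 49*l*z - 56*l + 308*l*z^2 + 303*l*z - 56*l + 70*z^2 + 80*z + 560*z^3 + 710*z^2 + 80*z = l^2*(-490*z - 560) + l*(308*z^2 + 254*z - 112) + 560*z^3 + 780*z^2 + 160*z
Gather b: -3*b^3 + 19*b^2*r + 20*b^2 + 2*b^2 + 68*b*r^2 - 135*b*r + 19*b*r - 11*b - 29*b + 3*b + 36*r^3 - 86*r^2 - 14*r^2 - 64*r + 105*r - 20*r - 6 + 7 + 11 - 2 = -3*b^3 + b^2*(19*r + 22) + b*(68*r^2 - 116*r - 37) + 36*r^3 - 100*r^2 + 21*r + 10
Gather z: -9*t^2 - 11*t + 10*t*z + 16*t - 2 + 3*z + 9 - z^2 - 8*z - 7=-9*t^2 + 5*t - z^2 + z*(10*t - 5)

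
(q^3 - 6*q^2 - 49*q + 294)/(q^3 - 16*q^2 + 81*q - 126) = (q + 7)/(q - 3)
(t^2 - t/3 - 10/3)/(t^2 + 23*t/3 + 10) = (t - 2)/(t + 6)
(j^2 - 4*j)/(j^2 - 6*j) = (j - 4)/(j - 6)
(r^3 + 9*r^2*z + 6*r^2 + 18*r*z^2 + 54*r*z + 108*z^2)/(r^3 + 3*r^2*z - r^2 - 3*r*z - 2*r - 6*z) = (r^2 + 6*r*z + 6*r + 36*z)/(r^2 - r - 2)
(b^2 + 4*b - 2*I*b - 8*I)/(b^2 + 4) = (b + 4)/(b + 2*I)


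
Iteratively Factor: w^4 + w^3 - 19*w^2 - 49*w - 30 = (w - 5)*(w^3 + 6*w^2 + 11*w + 6) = (w - 5)*(w + 3)*(w^2 + 3*w + 2) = (w - 5)*(w + 1)*(w + 3)*(w + 2)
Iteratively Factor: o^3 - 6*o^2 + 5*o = (o - 5)*(o^2 - o) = o*(o - 5)*(o - 1)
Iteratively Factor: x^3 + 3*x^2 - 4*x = (x + 4)*(x^2 - x) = (x - 1)*(x + 4)*(x)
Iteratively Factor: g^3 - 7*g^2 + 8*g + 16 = (g - 4)*(g^2 - 3*g - 4) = (g - 4)*(g + 1)*(g - 4)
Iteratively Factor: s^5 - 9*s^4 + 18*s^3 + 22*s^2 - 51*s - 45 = (s - 3)*(s^4 - 6*s^3 + 22*s + 15) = (s - 5)*(s - 3)*(s^3 - s^2 - 5*s - 3) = (s - 5)*(s - 3)^2*(s^2 + 2*s + 1) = (s - 5)*(s - 3)^2*(s + 1)*(s + 1)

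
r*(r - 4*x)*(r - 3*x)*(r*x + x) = r^4*x - 7*r^3*x^2 + r^3*x + 12*r^2*x^3 - 7*r^2*x^2 + 12*r*x^3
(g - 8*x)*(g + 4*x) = g^2 - 4*g*x - 32*x^2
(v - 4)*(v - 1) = v^2 - 5*v + 4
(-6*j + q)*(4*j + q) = -24*j^2 - 2*j*q + q^2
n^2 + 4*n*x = n*(n + 4*x)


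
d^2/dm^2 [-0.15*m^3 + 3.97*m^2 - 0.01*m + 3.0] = 7.94 - 0.9*m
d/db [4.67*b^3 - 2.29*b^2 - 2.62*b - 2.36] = 14.01*b^2 - 4.58*b - 2.62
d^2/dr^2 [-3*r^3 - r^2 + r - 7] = -18*r - 2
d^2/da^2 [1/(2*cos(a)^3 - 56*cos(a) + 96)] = ((3*cos(a)^2 - 28)^2*sin(a)^2 + (9*cos(a)^2 - 34)*(cos(a)^3 - 28*cos(a) + 48)*cos(a)/2)/(cos(a)^3 - 28*cos(a) + 48)^3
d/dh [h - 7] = 1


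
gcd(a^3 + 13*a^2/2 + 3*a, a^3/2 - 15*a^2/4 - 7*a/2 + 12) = 1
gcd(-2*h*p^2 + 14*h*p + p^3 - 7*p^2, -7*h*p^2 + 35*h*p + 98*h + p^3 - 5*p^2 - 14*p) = p - 7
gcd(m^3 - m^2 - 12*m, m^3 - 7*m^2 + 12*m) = m^2 - 4*m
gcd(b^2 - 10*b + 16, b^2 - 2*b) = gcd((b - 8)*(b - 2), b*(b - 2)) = b - 2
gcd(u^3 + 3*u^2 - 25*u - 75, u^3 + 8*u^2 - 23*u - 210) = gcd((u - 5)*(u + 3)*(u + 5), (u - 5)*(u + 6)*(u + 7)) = u - 5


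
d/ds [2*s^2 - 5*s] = 4*s - 5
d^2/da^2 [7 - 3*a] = 0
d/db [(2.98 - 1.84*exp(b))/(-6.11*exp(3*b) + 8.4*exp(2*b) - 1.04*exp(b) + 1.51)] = (-22.4848*exp(3*b) + 70.0794*exp(2*b) - 50.064*exp(b) + 0.3208)*exp(b)/(37.3321*exp(6*b) - 102.648*exp(5*b) + 83.2688*exp(4*b) - 35.9242*exp(3*b) + 26.4496*exp(2*b) - 3.1408*exp(b) + 2.2801)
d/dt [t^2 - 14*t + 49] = 2*t - 14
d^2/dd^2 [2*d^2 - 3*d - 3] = 4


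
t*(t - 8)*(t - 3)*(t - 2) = t^4 - 13*t^3 + 46*t^2 - 48*t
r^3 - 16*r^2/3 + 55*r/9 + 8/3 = (r - 3)*(r - 8/3)*(r + 1/3)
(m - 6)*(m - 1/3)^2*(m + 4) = m^4 - 8*m^3/3 - 203*m^2/9 + 142*m/9 - 8/3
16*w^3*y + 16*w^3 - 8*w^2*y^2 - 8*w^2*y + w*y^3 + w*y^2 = (-4*w + y)^2*(w*y + w)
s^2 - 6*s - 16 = (s - 8)*(s + 2)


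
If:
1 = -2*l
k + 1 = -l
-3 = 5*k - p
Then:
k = -1/2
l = -1/2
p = 1/2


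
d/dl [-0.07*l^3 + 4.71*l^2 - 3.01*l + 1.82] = -0.21*l^2 + 9.42*l - 3.01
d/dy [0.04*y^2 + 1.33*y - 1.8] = 0.08*y + 1.33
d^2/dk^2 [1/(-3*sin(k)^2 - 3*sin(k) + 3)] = (4*sin(k)^4 + 3*sin(k)^3 - sin(k)^2 - 5*sin(k) - 4)/(3*(sin(k) - cos(k)^2)^3)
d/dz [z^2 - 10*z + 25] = 2*z - 10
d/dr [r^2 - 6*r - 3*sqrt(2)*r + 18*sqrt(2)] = 2*r - 6 - 3*sqrt(2)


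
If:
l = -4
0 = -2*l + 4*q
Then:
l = -4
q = -2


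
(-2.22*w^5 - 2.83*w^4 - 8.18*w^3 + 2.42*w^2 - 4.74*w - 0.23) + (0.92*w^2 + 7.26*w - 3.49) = -2.22*w^5 - 2.83*w^4 - 8.18*w^3 + 3.34*w^2 + 2.52*w - 3.72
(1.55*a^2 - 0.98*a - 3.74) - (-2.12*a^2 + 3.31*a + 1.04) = 3.67*a^2 - 4.29*a - 4.78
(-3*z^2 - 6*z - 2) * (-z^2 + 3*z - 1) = 3*z^4 - 3*z^3 - 13*z^2 + 2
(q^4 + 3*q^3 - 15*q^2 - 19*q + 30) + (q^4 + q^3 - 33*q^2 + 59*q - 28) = 2*q^4 + 4*q^3 - 48*q^2 + 40*q + 2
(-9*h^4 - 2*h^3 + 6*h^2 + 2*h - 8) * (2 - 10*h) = 90*h^5 + 2*h^4 - 64*h^3 - 8*h^2 + 84*h - 16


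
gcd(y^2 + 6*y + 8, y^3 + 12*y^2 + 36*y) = 1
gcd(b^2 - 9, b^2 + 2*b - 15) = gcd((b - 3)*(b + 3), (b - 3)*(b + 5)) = b - 3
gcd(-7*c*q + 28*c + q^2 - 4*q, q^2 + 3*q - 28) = q - 4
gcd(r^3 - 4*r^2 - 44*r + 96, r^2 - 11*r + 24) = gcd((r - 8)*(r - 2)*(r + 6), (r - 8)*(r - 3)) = r - 8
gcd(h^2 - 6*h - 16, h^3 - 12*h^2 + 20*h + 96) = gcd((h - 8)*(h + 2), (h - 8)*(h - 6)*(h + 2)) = h^2 - 6*h - 16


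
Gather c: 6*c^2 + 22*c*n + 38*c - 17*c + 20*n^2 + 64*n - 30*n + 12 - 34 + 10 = 6*c^2 + c*(22*n + 21) + 20*n^2 + 34*n - 12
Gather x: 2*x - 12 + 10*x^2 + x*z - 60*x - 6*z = 10*x^2 + x*(z - 58) - 6*z - 12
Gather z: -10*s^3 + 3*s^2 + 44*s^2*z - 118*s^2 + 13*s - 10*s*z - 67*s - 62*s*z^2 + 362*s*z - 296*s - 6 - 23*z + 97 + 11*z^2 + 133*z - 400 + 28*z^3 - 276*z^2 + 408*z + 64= -10*s^3 - 115*s^2 - 350*s + 28*z^3 + z^2*(-62*s - 265) + z*(44*s^2 + 352*s + 518) - 245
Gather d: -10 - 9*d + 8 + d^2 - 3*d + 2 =d^2 - 12*d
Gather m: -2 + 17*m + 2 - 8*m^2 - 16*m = -8*m^2 + m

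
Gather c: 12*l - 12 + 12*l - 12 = 24*l - 24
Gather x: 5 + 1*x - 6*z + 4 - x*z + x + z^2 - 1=x*(2 - z) + z^2 - 6*z + 8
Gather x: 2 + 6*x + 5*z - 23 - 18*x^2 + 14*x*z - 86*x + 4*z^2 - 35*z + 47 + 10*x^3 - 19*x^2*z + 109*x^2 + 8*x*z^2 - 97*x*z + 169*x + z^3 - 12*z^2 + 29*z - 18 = 10*x^3 + x^2*(91 - 19*z) + x*(8*z^2 - 83*z + 89) + z^3 - 8*z^2 - z + 8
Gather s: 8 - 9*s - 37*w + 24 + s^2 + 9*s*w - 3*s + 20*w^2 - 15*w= s^2 + s*(9*w - 12) + 20*w^2 - 52*w + 32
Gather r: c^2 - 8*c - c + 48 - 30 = c^2 - 9*c + 18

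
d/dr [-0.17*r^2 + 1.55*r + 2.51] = 1.55 - 0.34*r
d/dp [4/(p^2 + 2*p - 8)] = 8*(-p - 1)/(p^2 + 2*p - 8)^2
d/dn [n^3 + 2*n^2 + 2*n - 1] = 3*n^2 + 4*n + 2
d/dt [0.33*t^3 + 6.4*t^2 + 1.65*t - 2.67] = 0.99*t^2 + 12.8*t + 1.65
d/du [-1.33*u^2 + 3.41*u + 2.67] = 3.41 - 2.66*u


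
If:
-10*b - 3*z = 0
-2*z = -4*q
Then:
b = -3*z/10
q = z/2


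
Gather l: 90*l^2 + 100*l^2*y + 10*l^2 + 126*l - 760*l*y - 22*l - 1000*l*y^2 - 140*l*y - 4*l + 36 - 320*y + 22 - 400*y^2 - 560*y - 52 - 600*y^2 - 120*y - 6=l^2*(100*y + 100) + l*(-1000*y^2 - 900*y + 100) - 1000*y^2 - 1000*y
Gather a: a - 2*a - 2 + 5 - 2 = 1 - a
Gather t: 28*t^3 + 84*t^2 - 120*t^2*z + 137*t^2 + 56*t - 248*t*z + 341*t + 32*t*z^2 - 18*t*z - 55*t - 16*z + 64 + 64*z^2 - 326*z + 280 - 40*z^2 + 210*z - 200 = 28*t^3 + t^2*(221 - 120*z) + t*(32*z^2 - 266*z + 342) + 24*z^2 - 132*z + 144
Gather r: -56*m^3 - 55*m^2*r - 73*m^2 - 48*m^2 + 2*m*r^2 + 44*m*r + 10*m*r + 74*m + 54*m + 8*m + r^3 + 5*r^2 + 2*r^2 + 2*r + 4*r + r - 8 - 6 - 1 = -56*m^3 - 121*m^2 + 136*m + r^3 + r^2*(2*m + 7) + r*(-55*m^2 + 54*m + 7) - 15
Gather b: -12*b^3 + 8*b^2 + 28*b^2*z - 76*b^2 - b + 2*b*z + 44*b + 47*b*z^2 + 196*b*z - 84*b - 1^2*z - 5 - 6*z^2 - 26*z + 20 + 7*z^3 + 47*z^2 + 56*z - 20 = -12*b^3 + b^2*(28*z - 68) + b*(47*z^2 + 198*z - 41) + 7*z^3 + 41*z^2 + 29*z - 5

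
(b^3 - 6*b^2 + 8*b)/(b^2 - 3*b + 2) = b*(b - 4)/(b - 1)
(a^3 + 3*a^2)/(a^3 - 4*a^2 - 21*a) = a/(a - 7)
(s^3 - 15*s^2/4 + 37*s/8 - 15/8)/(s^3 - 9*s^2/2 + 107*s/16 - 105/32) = 4*(s - 1)/(4*s - 7)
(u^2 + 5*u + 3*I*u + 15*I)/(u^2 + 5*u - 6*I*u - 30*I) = (u + 3*I)/(u - 6*I)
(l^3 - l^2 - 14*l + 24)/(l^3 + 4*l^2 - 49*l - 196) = (l^2 - 5*l + 6)/(l^2 - 49)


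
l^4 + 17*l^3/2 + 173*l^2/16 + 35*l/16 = l*(l + 1/4)*(l + 5/4)*(l + 7)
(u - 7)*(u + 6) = u^2 - u - 42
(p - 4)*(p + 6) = p^2 + 2*p - 24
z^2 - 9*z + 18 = (z - 6)*(z - 3)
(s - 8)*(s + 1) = s^2 - 7*s - 8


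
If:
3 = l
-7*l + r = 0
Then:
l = 3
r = 21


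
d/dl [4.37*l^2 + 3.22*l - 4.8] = 8.74*l + 3.22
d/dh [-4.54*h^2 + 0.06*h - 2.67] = 0.06 - 9.08*h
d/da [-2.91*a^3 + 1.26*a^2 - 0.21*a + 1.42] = -8.73*a^2 + 2.52*a - 0.21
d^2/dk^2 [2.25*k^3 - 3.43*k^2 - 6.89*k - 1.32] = 13.5*k - 6.86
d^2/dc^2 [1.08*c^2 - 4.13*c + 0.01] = 2.16000000000000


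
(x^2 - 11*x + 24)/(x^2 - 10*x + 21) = (x - 8)/(x - 7)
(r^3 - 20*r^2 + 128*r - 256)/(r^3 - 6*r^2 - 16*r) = (r^2 - 12*r + 32)/(r*(r + 2))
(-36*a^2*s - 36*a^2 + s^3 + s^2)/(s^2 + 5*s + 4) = (-36*a^2 + s^2)/(s + 4)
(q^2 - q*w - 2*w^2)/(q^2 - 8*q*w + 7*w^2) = (q^2 - q*w - 2*w^2)/(q^2 - 8*q*w + 7*w^2)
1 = 1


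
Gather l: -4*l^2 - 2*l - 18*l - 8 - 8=-4*l^2 - 20*l - 16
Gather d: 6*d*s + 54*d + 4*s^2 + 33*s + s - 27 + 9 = d*(6*s + 54) + 4*s^2 + 34*s - 18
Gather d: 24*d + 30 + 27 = 24*d + 57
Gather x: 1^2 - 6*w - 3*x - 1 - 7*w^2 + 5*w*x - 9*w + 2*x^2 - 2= -7*w^2 - 15*w + 2*x^2 + x*(5*w - 3) - 2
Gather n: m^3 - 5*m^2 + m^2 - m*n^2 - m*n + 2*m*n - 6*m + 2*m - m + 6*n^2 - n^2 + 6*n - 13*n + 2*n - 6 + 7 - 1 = m^3 - 4*m^2 - 5*m + n^2*(5 - m) + n*(m - 5)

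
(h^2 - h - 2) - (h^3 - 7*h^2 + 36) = -h^3 + 8*h^2 - h - 38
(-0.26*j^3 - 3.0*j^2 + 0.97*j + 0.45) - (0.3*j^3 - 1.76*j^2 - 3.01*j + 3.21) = -0.56*j^3 - 1.24*j^2 + 3.98*j - 2.76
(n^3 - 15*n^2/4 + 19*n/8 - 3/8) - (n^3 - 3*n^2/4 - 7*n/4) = -3*n^2 + 33*n/8 - 3/8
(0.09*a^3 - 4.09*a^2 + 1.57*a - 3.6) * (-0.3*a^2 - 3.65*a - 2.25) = -0.027*a^5 + 0.8985*a^4 + 14.255*a^3 + 4.552*a^2 + 9.6075*a + 8.1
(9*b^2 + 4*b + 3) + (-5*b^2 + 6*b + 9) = 4*b^2 + 10*b + 12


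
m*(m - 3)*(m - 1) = m^3 - 4*m^2 + 3*m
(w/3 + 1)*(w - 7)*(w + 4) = w^3/3 - 37*w/3 - 28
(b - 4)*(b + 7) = b^2 + 3*b - 28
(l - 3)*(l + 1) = l^2 - 2*l - 3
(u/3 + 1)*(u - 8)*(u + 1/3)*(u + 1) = u^4/3 - 11*u^3/9 - 91*u^2/9 - 101*u/9 - 8/3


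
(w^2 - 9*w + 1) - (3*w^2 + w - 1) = -2*w^2 - 10*w + 2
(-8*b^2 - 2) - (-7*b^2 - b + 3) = -b^2 + b - 5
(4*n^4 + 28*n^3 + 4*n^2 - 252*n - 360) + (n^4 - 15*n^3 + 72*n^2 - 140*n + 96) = 5*n^4 + 13*n^3 + 76*n^2 - 392*n - 264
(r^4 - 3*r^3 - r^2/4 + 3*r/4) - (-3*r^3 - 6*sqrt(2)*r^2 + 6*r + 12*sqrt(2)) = r^4 - r^2/4 + 6*sqrt(2)*r^2 - 21*r/4 - 12*sqrt(2)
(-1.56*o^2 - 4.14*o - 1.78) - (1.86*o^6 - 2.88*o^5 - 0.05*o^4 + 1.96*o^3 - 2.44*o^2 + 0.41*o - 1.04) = -1.86*o^6 + 2.88*o^5 + 0.05*o^4 - 1.96*o^3 + 0.88*o^2 - 4.55*o - 0.74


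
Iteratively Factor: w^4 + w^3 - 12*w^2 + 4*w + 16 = (w - 2)*(w^3 + 3*w^2 - 6*w - 8) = (w - 2)*(w + 1)*(w^2 + 2*w - 8) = (w - 2)^2*(w + 1)*(w + 4)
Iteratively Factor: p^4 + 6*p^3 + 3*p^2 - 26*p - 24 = (p - 2)*(p^3 + 8*p^2 + 19*p + 12) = (p - 2)*(p + 4)*(p^2 + 4*p + 3) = (p - 2)*(p + 1)*(p + 4)*(p + 3)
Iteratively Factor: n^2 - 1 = (n - 1)*(n + 1)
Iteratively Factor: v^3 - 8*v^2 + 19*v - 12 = (v - 3)*(v^2 - 5*v + 4) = (v - 3)*(v - 1)*(v - 4)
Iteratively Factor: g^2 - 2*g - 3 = (g - 3)*(g + 1)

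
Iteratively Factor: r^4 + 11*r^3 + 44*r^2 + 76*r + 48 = (r + 2)*(r^3 + 9*r^2 + 26*r + 24) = (r + 2)*(r + 4)*(r^2 + 5*r + 6) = (r + 2)*(r + 3)*(r + 4)*(r + 2)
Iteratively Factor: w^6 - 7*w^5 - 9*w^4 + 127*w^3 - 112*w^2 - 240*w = (w - 3)*(w^5 - 4*w^4 - 21*w^3 + 64*w^2 + 80*w) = w*(w - 3)*(w^4 - 4*w^3 - 21*w^2 + 64*w + 80) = w*(w - 3)*(w + 4)*(w^3 - 8*w^2 + 11*w + 20) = w*(w - 4)*(w - 3)*(w + 4)*(w^2 - 4*w - 5) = w*(w - 5)*(w - 4)*(w - 3)*(w + 4)*(w + 1)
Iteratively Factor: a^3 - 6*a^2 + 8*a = (a - 4)*(a^2 - 2*a) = (a - 4)*(a - 2)*(a)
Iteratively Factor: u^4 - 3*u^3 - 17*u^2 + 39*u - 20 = (u + 4)*(u^3 - 7*u^2 + 11*u - 5) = (u - 1)*(u + 4)*(u^2 - 6*u + 5) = (u - 5)*(u - 1)*(u + 4)*(u - 1)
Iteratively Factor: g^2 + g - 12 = (g + 4)*(g - 3)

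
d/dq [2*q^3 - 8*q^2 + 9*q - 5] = 6*q^2 - 16*q + 9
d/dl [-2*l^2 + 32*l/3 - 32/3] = 32/3 - 4*l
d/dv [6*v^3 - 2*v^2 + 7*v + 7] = 18*v^2 - 4*v + 7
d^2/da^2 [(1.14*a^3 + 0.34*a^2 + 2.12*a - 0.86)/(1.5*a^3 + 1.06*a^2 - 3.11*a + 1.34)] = (-2.09520000000001*a^6 + 60.5286*a^5 - 20.9754*a^4 + 14.153228*a^3 - 64.263408*a^2 + 21.596472*a + 4.69786000000001)/(3.375*a^9 + 7.155*a^8 - 15.9363*a^7 - 19.433384*a^6 + 45.824862*a^5 - 2.23245000000001*a^4 - 48.504695*a^3 + 44.59185*a^2 - 16.752948*a + 2.406104)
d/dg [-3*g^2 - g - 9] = -6*g - 1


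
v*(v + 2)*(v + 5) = v^3 + 7*v^2 + 10*v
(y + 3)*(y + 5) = y^2 + 8*y + 15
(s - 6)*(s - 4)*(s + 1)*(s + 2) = s^4 - 7*s^3 - 4*s^2 + 52*s + 48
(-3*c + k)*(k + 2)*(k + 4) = -3*c*k^2 - 18*c*k - 24*c + k^3 + 6*k^2 + 8*k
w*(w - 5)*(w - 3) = w^3 - 8*w^2 + 15*w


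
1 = 1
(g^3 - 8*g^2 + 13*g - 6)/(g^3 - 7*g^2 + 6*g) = (g - 1)/g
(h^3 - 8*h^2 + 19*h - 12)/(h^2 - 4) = (h^3 - 8*h^2 + 19*h - 12)/(h^2 - 4)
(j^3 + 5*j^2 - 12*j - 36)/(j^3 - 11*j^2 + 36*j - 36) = (j^2 + 8*j + 12)/(j^2 - 8*j + 12)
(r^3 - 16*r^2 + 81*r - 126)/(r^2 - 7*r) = r - 9 + 18/r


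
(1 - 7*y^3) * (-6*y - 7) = 42*y^4 + 49*y^3 - 6*y - 7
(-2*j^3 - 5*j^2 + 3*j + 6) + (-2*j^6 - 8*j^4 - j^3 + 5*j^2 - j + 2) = -2*j^6 - 8*j^4 - 3*j^3 + 2*j + 8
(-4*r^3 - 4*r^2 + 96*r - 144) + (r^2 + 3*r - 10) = -4*r^3 - 3*r^2 + 99*r - 154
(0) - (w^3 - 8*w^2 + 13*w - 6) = -w^3 + 8*w^2 - 13*w + 6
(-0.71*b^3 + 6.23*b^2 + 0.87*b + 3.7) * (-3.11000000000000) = 2.2081*b^3 - 19.3753*b^2 - 2.7057*b - 11.507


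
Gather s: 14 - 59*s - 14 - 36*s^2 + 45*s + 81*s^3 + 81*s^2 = 81*s^3 + 45*s^2 - 14*s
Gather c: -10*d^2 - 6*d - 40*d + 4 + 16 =-10*d^2 - 46*d + 20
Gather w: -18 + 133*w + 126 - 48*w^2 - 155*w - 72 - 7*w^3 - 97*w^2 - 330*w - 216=-7*w^3 - 145*w^2 - 352*w - 180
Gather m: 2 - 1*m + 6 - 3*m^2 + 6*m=-3*m^2 + 5*m + 8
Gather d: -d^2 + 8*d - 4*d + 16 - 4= -d^2 + 4*d + 12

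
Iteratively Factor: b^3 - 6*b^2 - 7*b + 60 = (b + 3)*(b^2 - 9*b + 20) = (b - 4)*(b + 3)*(b - 5)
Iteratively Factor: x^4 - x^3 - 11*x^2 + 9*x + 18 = (x + 3)*(x^3 - 4*x^2 + x + 6) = (x - 2)*(x + 3)*(x^2 - 2*x - 3) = (x - 2)*(x + 1)*(x + 3)*(x - 3)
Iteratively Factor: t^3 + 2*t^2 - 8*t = (t - 2)*(t^2 + 4*t) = t*(t - 2)*(t + 4)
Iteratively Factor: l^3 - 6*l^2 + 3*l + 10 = (l - 5)*(l^2 - l - 2) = (l - 5)*(l + 1)*(l - 2)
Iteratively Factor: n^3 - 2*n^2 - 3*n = (n + 1)*(n^2 - 3*n) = n*(n + 1)*(n - 3)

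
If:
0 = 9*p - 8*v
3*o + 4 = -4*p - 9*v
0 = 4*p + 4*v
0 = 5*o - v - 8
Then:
No Solution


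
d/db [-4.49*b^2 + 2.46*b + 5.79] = 2.46 - 8.98*b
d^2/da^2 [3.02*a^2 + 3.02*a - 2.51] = 6.04000000000000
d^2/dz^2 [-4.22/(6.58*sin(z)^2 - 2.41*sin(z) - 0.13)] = (-730.843232*sin(z)^4 + 200.759748*sin(z)^3 + 1057.315514*sin(z)^2 - 400.19737*sin(z) + 56.23994)/(-6.58*sin(z)^2 + 2.41*sin(z) + 0.13)^3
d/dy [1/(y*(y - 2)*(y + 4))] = (-y*(y - 2) - y*(y + 4) - (y - 2)*(y + 4))/(y^2*(y - 2)^2*(y + 4)^2)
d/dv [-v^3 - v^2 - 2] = v*(-3*v - 2)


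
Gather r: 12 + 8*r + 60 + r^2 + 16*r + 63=r^2 + 24*r + 135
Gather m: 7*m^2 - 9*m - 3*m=7*m^2 - 12*m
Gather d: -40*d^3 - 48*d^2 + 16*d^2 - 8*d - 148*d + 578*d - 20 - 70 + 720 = -40*d^3 - 32*d^2 + 422*d + 630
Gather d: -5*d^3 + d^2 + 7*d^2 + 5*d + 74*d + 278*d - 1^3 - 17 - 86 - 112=-5*d^3 + 8*d^2 + 357*d - 216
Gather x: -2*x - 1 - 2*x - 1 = -4*x - 2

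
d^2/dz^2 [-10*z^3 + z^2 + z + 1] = 2 - 60*z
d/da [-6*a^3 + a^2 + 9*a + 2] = -18*a^2 + 2*a + 9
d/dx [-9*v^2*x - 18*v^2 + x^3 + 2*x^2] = -9*v^2 + 3*x^2 + 4*x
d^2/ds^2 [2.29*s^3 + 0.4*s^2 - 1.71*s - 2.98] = 13.74*s + 0.8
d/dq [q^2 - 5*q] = 2*q - 5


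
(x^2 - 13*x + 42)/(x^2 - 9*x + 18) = (x - 7)/(x - 3)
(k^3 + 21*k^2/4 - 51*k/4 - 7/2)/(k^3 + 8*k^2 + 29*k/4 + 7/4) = (4*k^2 - 7*k - 2)/(4*k^2 + 4*k + 1)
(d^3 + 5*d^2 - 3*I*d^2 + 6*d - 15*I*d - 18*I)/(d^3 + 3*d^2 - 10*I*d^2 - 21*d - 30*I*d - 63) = (d + 2)/(d - 7*I)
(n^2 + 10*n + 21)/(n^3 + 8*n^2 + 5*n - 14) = (n + 3)/(n^2 + n - 2)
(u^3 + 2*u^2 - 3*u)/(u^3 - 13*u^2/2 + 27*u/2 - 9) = 2*u*(u^2 + 2*u - 3)/(2*u^3 - 13*u^2 + 27*u - 18)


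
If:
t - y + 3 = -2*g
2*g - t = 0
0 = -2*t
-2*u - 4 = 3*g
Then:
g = 0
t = 0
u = -2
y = 3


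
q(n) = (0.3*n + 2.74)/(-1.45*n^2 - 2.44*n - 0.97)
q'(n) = (0.3*n + 2.74)*(2.9*n + 2.44)/(-1.45*n^2 - 2.44*n - 0.97)^2 + 0.3/(-1.45*n^2 - 2.44*n - 0.97)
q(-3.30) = -0.20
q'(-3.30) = -0.20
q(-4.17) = -0.09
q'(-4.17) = -0.07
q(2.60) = -0.21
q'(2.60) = 0.10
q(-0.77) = 51.11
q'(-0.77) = 221.59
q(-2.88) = -0.31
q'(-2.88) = -0.36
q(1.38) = -0.44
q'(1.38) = 0.36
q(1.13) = -0.55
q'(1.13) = 0.51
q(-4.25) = -0.09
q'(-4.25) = -0.07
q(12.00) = -0.03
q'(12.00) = 0.00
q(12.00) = -0.03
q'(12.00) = 0.00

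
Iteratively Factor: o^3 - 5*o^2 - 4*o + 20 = (o + 2)*(o^2 - 7*o + 10) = (o - 2)*(o + 2)*(o - 5)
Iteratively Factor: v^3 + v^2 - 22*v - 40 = (v - 5)*(v^2 + 6*v + 8) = (v - 5)*(v + 2)*(v + 4)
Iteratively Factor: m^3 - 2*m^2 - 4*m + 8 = (m - 2)*(m^2 - 4) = (m - 2)*(m + 2)*(m - 2)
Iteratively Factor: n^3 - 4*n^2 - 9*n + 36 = (n - 4)*(n^2 - 9) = (n - 4)*(n - 3)*(n + 3)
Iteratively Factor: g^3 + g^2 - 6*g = (g)*(g^2 + g - 6) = g*(g + 3)*(g - 2)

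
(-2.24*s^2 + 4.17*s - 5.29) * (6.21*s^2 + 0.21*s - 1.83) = -13.9104*s^4 + 25.4253*s^3 - 27.876*s^2 - 8.742*s + 9.6807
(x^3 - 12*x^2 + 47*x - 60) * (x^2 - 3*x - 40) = x^5 - 15*x^4 + 43*x^3 + 279*x^2 - 1700*x + 2400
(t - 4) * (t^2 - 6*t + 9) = t^3 - 10*t^2 + 33*t - 36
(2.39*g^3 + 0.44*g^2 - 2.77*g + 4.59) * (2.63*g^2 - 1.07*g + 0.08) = 6.2857*g^5 - 1.4001*g^4 - 7.5647*g^3 + 15.0708*g^2 - 5.1329*g + 0.3672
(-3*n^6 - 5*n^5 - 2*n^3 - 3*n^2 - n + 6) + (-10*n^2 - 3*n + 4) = -3*n^6 - 5*n^5 - 2*n^3 - 13*n^2 - 4*n + 10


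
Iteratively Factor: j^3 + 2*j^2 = (j)*(j^2 + 2*j) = j^2*(j + 2)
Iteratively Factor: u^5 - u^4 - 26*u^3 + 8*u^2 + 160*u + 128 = (u + 4)*(u^4 - 5*u^3 - 6*u^2 + 32*u + 32) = (u - 4)*(u + 4)*(u^3 - u^2 - 10*u - 8) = (u - 4)*(u + 1)*(u + 4)*(u^2 - 2*u - 8) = (u - 4)*(u + 1)*(u + 2)*(u + 4)*(u - 4)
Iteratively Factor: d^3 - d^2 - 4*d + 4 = (d - 2)*(d^2 + d - 2) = (d - 2)*(d + 2)*(d - 1)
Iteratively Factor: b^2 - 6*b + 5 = (b - 1)*(b - 5)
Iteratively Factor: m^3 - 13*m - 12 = (m - 4)*(m^2 + 4*m + 3) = (m - 4)*(m + 1)*(m + 3)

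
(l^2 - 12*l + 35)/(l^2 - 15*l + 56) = (l - 5)/(l - 8)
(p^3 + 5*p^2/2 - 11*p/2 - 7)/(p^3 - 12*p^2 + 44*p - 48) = (2*p^2 + 9*p + 7)/(2*(p^2 - 10*p + 24))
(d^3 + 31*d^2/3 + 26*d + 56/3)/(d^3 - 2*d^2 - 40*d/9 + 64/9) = 3*(3*d^2 + 25*d + 28)/(9*d^2 - 36*d + 32)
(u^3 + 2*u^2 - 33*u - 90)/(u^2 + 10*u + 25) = (u^2 - 3*u - 18)/(u + 5)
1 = 1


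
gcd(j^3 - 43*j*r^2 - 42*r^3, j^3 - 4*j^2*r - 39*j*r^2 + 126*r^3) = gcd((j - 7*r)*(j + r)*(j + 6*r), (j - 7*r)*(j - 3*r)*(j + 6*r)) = -j^2 + j*r + 42*r^2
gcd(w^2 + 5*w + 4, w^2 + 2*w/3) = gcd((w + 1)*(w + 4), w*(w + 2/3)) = 1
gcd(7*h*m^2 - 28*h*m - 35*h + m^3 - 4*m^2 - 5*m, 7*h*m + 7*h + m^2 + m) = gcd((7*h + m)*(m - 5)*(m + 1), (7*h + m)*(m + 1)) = 7*h*m + 7*h + m^2 + m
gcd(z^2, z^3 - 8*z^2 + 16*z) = z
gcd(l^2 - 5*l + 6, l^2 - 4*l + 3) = l - 3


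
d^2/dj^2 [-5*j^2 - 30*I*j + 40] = -10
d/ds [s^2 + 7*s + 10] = 2*s + 7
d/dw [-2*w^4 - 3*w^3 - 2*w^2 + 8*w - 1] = -8*w^3 - 9*w^2 - 4*w + 8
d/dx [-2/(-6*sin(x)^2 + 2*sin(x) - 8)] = (1 - 6*sin(x))*cos(x)/(3*sin(x)^2 - sin(x) + 4)^2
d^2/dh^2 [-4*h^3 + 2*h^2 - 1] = 4 - 24*h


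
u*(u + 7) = u^2 + 7*u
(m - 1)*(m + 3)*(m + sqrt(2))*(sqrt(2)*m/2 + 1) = sqrt(2)*m^4/2 + sqrt(2)*m^3 + 2*m^3 - sqrt(2)*m^2/2 + 4*m^2 - 6*m + 2*sqrt(2)*m - 3*sqrt(2)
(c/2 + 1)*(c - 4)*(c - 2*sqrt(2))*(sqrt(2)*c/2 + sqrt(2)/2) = sqrt(2)*c^4/4 - c^3 - sqrt(2)*c^3/4 - 5*sqrt(2)*c^2/2 + c^2 - 2*sqrt(2)*c + 10*c + 8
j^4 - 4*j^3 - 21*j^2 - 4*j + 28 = (j - 7)*(j - 1)*(j + 2)^2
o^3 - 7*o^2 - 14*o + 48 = (o - 8)*(o - 2)*(o + 3)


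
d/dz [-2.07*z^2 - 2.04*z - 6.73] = -4.14*z - 2.04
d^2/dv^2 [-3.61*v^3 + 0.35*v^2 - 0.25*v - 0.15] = 0.7 - 21.66*v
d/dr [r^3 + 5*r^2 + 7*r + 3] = 3*r^2 + 10*r + 7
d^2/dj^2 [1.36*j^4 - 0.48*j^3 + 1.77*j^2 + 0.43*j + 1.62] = 16.32*j^2 - 2.88*j + 3.54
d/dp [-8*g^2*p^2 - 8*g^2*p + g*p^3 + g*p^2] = g*(-16*g*p - 8*g + 3*p^2 + 2*p)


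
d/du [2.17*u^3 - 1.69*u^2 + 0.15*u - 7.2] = 6.51*u^2 - 3.38*u + 0.15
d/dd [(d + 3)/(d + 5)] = 2/(d + 5)^2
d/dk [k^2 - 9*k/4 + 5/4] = 2*k - 9/4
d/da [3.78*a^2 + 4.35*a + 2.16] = 7.56*a + 4.35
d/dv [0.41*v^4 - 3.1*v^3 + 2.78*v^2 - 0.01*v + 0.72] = 1.64*v^3 - 9.3*v^2 + 5.56*v - 0.01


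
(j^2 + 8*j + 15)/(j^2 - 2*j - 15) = (j + 5)/(j - 5)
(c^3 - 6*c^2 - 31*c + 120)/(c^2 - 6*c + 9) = (c^2 - 3*c - 40)/(c - 3)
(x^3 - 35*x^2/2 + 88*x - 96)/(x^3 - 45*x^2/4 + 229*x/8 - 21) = 4*(x - 8)/(4*x - 7)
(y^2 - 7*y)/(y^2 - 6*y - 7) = y/(y + 1)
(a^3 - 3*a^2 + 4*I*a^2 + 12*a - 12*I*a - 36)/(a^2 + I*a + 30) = (a^2 - a*(3 + 2*I) + 6*I)/(a - 5*I)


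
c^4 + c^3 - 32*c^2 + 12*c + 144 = (c - 4)*(c - 3)*(c + 2)*(c + 6)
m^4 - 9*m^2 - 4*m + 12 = (m - 3)*(m - 1)*(m + 2)^2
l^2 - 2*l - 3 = (l - 3)*(l + 1)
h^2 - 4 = (h - 2)*(h + 2)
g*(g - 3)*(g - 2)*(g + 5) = g^4 - 19*g^2 + 30*g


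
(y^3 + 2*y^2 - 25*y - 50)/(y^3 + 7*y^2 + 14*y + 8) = (y^2 - 25)/(y^2 + 5*y + 4)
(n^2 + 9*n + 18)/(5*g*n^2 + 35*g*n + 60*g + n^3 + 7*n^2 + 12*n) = (n + 6)/(5*g*n + 20*g + n^2 + 4*n)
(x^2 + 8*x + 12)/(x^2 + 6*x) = (x + 2)/x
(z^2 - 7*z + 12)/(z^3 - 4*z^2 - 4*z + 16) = (z - 3)/(z^2 - 4)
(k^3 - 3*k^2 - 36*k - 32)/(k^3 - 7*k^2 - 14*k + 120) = (k^2 - 7*k - 8)/(k^2 - 11*k + 30)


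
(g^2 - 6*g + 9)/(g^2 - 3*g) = (g - 3)/g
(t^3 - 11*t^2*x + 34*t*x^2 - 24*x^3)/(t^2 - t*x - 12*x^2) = (t^2 - 7*t*x + 6*x^2)/(t + 3*x)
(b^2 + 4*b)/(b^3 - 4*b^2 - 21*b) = (b + 4)/(b^2 - 4*b - 21)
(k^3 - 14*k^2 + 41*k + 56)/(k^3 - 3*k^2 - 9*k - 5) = (k^2 - 15*k + 56)/(k^2 - 4*k - 5)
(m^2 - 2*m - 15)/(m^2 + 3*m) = (m - 5)/m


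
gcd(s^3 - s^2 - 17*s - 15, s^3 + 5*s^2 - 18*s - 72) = s + 3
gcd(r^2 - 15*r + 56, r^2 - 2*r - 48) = r - 8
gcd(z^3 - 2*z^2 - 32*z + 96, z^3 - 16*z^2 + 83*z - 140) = z - 4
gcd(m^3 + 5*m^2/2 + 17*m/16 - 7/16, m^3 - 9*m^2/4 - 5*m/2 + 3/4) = m^2 + 3*m/4 - 1/4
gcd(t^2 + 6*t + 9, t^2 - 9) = t + 3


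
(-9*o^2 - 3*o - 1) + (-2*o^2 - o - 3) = -11*o^2 - 4*o - 4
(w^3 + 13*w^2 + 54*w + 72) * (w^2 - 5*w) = w^5 + 8*w^4 - 11*w^3 - 198*w^2 - 360*w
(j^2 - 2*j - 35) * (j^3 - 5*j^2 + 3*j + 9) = j^5 - 7*j^4 - 22*j^3 + 178*j^2 - 123*j - 315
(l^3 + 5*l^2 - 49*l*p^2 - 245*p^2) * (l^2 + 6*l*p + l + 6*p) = l^5 + 6*l^4*p + 6*l^4 - 49*l^3*p^2 + 36*l^3*p + 5*l^3 - 294*l^2*p^3 - 294*l^2*p^2 + 30*l^2*p - 1764*l*p^3 - 245*l*p^2 - 1470*p^3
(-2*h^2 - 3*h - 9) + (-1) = -2*h^2 - 3*h - 10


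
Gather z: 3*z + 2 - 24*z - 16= -21*z - 14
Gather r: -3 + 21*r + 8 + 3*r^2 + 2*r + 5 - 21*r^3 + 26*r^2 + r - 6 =-21*r^3 + 29*r^2 + 24*r + 4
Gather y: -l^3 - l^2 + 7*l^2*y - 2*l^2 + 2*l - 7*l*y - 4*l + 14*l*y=-l^3 - 3*l^2 - 2*l + y*(7*l^2 + 7*l)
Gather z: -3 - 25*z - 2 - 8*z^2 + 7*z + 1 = -8*z^2 - 18*z - 4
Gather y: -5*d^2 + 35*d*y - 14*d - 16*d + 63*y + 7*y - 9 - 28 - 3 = -5*d^2 - 30*d + y*(35*d + 70) - 40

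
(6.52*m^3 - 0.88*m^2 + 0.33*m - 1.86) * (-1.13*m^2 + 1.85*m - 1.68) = -7.3676*m^5 + 13.0564*m^4 - 12.9545*m^3 + 4.1907*m^2 - 3.9954*m + 3.1248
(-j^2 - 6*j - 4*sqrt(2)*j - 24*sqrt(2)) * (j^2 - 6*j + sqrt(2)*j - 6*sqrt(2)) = -j^4 - 5*sqrt(2)*j^3 + 28*j^2 + 180*sqrt(2)*j + 288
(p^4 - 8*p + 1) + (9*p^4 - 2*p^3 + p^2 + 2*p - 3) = 10*p^4 - 2*p^3 + p^2 - 6*p - 2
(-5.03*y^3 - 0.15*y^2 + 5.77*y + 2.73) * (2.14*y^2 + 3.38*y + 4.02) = -10.7642*y^5 - 17.3224*y^4 - 8.3798*y^3 + 24.7418*y^2 + 32.4228*y + 10.9746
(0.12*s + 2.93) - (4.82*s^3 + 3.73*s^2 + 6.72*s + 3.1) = -4.82*s^3 - 3.73*s^2 - 6.6*s - 0.17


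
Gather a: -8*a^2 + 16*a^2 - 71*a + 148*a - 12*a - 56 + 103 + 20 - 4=8*a^2 + 65*a + 63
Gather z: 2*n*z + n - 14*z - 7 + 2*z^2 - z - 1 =n + 2*z^2 + z*(2*n - 15) - 8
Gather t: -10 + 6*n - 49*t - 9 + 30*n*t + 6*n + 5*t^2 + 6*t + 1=12*n + 5*t^2 + t*(30*n - 43) - 18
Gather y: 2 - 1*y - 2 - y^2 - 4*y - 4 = -y^2 - 5*y - 4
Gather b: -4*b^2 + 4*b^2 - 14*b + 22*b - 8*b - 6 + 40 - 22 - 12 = 0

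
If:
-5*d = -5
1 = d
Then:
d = 1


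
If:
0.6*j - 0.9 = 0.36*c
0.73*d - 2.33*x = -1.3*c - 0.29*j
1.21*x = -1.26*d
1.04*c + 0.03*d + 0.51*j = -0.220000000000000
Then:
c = -0.74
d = 0.21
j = 1.06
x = -0.21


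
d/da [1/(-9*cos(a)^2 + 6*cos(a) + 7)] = 6*(1 - 3*cos(a))*sin(a)/(-9*cos(a)^2 + 6*cos(a) + 7)^2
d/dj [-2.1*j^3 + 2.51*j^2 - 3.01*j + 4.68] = -6.3*j^2 + 5.02*j - 3.01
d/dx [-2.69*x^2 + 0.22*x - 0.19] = 0.22 - 5.38*x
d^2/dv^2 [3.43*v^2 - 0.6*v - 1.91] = 6.86000000000000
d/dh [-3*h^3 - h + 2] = -9*h^2 - 1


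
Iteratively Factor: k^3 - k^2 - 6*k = (k)*(k^2 - k - 6) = k*(k + 2)*(k - 3)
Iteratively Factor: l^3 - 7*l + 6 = (l - 2)*(l^2 + 2*l - 3) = (l - 2)*(l - 1)*(l + 3)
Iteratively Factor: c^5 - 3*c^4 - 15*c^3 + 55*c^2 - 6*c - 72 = (c - 2)*(c^4 - c^3 - 17*c^2 + 21*c + 36) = (c - 3)*(c - 2)*(c^3 + 2*c^2 - 11*c - 12) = (c - 3)*(c - 2)*(c + 4)*(c^2 - 2*c - 3) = (c - 3)*(c - 2)*(c + 1)*(c + 4)*(c - 3)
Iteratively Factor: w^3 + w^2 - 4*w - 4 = (w - 2)*(w^2 + 3*w + 2) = (w - 2)*(w + 1)*(w + 2)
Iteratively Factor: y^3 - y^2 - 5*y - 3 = (y - 3)*(y^2 + 2*y + 1) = (y - 3)*(y + 1)*(y + 1)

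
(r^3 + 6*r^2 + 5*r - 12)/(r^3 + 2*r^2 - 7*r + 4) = (r + 3)/(r - 1)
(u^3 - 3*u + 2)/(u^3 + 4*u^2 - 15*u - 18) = (u^3 - 3*u + 2)/(u^3 + 4*u^2 - 15*u - 18)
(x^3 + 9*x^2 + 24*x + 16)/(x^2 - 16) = (x^2 + 5*x + 4)/(x - 4)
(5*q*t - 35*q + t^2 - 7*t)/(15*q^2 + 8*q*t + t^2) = (t - 7)/(3*q + t)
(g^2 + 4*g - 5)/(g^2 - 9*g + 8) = (g + 5)/(g - 8)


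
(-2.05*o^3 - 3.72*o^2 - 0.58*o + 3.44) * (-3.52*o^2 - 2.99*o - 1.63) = 7.216*o^5 + 19.2239*o^4 + 16.5059*o^3 - 4.311*o^2 - 9.3402*o - 5.6072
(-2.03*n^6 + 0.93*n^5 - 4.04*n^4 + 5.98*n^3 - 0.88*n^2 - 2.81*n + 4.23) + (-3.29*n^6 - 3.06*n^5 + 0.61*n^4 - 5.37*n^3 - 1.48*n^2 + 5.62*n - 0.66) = -5.32*n^6 - 2.13*n^5 - 3.43*n^4 + 0.61*n^3 - 2.36*n^2 + 2.81*n + 3.57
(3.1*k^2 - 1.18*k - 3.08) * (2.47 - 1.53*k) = -4.743*k^3 + 9.4624*k^2 + 1.7978*k - 7.6076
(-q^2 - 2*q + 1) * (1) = -q^2 - 2*q + 1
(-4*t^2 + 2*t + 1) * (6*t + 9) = -24*t^3 - 24*t^2 + 24*t + 9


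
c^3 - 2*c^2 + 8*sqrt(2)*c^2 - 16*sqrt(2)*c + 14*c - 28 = (c - 2)*(c + sqrt(2))*(c + 7*sqrt(2))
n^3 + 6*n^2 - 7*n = n*(n - 1)*(n + 7)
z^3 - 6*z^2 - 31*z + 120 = (z - 8)*(z - 3)*(z + 5)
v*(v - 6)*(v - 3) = v^3 - 9*v^2 + 18*v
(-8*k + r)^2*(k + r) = 64*k^3 + 48*k^2*r - 15*k*r^2 + r^3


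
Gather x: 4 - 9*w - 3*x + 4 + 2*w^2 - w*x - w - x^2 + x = 2*w^2 - 10*w - x^2 + x*(-w - 2) + 8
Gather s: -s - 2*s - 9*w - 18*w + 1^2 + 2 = -3*s - 27*w + 3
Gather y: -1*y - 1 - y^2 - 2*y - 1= -y^2 - 3*y - 2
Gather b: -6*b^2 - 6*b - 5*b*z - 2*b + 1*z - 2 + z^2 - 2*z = -6*b^2 + b*(-5*z - 8) + z^2 - z - 2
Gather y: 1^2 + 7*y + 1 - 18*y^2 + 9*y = -18*y^2 + 16*y + 2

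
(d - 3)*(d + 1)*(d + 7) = d^3 + 5*d^2 - 17*d - 21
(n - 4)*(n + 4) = n^2 - 16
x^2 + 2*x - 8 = (x - 2)*(x + 4)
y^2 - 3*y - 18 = (y - 6)*(y + 3)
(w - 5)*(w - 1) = w^2 - 6*w + 5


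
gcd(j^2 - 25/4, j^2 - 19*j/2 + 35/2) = j - 5/2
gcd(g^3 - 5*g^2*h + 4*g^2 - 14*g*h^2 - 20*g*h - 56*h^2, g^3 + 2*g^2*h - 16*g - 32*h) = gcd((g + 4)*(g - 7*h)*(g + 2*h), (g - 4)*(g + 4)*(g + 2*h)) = g^2 + 2*g*h + 4*g + 8*h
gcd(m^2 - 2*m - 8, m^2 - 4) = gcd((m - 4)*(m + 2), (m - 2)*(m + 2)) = m + 2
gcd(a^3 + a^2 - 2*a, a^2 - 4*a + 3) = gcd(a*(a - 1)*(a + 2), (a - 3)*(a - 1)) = a - 1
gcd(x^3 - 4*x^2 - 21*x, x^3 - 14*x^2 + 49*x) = x^2 - 7*x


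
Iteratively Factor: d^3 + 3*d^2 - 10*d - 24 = (d + 2)*(d^2 + d - 12) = (d - 3)*(d + 2)*(d + 4)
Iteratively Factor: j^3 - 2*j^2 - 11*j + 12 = (j - 4)*(j^2 + 2*j - 3) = (j - 4)*(j - 1)*(j + 3)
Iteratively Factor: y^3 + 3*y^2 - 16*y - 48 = (y + 3)*(y^2 - 16) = (y + 3)*(y + 4)*(y - 4)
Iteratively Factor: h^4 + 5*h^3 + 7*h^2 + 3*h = (h)*(h^3 + 5*h^2 + 7*h + 3) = h*(h + 1)*(h^2 + 4*h + 3) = h*(h + 1)*(h + 3)*(h + 1)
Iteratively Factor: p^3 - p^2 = (p)*(p^2 - p) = p*(p - 1)*(p)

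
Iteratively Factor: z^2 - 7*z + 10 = (z - 2)*(z - 5)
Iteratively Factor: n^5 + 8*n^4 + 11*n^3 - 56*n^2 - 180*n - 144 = (n - 3)*(n^4 + 11*n^3 + 44*n^2 + 76*n + 48) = (n - 3)*(n + 2)*(n^3 + 9*n^2 + 26*n + 24) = (n - 3)*(n + 2)^2*(n^2 + 7*n + 12) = (n - 3)*(n + 2)^2*(n + 4)*(n + 3)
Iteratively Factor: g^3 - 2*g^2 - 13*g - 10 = (g + 1)*(g^2 - 3*g - 10) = (g + 1)*(g + 2)*(g - 5)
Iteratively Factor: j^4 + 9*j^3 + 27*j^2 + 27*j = (j + 3)*(j^3 + 6*j^2 + 9*j) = (j + 3)^2*(j^2 + 3*j) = (j + 3)^3*(j)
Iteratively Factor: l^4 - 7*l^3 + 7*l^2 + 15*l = (l + 1)*(l^3 - 8*l^2 + 15*l) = (l - 5)*(l + 1)*(l^2 - 3*l) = l*(l - 5)*(l + 1)*(l - 3)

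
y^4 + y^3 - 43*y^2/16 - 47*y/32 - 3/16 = (y - 3/2)*(y + 1/4)^2*(y + 2)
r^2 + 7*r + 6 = (r + 1)*(r + 6)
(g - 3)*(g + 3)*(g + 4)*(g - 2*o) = g^4 - 2*g^3*o + 4*g^3 - 8*g^2*o - 9*g^2 + 18*g*o - 36*g + 72*o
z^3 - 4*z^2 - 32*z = z*(z - 8)*(z + 4)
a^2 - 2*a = a*(a - 2)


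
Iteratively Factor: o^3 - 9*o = (o)*(o^2 - 9) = o*(o + 3)*(o - 3)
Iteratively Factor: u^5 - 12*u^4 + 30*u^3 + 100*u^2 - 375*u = (u - 5)*(u^4 - 7*u^3 - 5*u^2 + 75*u) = (u - 5)*(u + 3)*(u^3 - 10*u^2 + 25*u) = (u - 5)^2*(u + 3)*(u^2 - 5*u) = u*(u - 5)^2*(u + 3)*(u - 5)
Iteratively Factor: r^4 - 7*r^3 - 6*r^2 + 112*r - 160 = (r - 5)*(r^3 - 2*r^2 - 16*r + 32) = (r - 5)*(r - 4)*(r^2 + 2*r - 8) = (r - 5)*(r - 4)*(r - 2)*(r + 4)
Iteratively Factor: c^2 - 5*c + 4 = (c - 1)*(c - 4)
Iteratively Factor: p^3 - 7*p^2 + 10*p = (p)*(p^2 - 7*p + 10) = p*(p - 2)*(p - 5)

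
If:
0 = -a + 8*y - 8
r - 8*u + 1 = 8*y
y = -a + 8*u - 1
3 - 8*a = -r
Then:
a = 96/47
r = 627/47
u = 101/188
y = 59/47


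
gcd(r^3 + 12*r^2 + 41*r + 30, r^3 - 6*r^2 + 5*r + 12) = r + 1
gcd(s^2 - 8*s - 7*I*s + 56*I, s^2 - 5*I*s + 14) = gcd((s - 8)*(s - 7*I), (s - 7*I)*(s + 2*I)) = s - 7*I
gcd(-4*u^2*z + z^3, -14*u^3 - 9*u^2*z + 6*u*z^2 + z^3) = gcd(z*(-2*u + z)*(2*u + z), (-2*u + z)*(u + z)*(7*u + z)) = -2*u + z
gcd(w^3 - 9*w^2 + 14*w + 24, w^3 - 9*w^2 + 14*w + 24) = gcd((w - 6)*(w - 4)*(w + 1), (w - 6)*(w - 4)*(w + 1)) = w^3 - 9*w^2 + 14*w + 24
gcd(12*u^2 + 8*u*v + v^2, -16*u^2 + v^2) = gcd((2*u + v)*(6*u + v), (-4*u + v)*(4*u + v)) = 1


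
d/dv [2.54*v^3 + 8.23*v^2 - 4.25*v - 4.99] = 7.62*v^2 + 16.46*v - 4.25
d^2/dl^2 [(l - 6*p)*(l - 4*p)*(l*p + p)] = 2*p*(3*l - 10*p + 1)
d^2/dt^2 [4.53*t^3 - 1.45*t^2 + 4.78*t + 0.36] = 27.18*t - 2.9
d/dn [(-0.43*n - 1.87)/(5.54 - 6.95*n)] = (85.197998 - 106.881965*n)/(6.95*n - 5.54)^3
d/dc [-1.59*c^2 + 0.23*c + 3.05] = 0.23 - 3.18*c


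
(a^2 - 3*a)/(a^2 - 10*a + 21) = a/(a - 7)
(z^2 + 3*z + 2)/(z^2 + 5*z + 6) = (z + 1)/(z + 3)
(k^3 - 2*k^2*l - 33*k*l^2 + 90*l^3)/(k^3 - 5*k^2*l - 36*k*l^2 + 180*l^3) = (k - 3*l)/(k - 6*l)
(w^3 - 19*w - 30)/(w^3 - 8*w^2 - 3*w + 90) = (w + 2)/(w - 6)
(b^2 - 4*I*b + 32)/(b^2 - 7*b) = (b^2 - 4*I*b + 32)/(b*(b - 7))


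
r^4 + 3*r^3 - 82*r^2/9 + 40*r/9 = r*(r - 4/3)*(r - 2/3)*(r + 5)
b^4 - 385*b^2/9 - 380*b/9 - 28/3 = (b - 7)*(b + 1/3)*(b + 2/3)*(b + 6)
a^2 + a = a*(a + 1)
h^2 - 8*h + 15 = (h - 5)*(h - 3)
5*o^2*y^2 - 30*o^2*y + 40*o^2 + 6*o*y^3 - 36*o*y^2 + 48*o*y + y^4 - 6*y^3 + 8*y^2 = (o + y)*(5*o + y)*(y - 4)*(y - 2)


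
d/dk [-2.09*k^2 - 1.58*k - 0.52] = -4.18*k - 1.58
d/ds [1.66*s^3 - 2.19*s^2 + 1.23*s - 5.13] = 4.98*s^2 - 4.38*s + 1.23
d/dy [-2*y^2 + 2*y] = 2 - 4*y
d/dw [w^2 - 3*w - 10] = 2*w - 3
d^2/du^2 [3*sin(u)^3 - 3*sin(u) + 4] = -27*sin(u)^3 + 21*sin(u)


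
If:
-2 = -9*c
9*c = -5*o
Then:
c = 2/9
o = -2/5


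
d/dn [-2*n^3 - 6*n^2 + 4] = 6*n*(-n - 2)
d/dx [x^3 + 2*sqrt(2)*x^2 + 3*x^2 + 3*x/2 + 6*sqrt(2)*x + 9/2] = 3*x^2 + 4*sqrt(2)*x + 6*x + 3/2 + 6*sqrt(2)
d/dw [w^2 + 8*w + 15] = 2*w + 8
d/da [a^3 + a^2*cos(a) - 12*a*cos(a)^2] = -a^2*sin(a) + 3*a^2 + 12*a*sin(2*a) + 2*a*cos(a) - 12*cos(a)^2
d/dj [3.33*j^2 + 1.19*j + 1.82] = 6.66*j + 1.19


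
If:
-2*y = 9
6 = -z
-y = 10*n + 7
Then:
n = -1/4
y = -9/2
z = -6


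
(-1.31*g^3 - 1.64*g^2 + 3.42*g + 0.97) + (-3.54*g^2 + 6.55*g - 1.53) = -1.31*g^3 - 5.18*g^2 + 9.97*g - 0.56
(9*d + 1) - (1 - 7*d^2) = 7*d^2 + 9*d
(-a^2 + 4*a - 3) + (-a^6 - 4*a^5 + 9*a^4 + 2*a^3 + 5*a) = -a^6 - 4*a^5 + 9*a^4 + 2*a^3 - a^2 + 9*a - 3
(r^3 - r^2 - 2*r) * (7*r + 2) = 7*r^4 - 5*r^3 - 16*r^2 - 4*r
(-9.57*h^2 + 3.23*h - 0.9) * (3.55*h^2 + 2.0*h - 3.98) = -33.9735*h^4 - 7.6735*h^3 + 41.3536*h^2 - 14.6554*h + 3.582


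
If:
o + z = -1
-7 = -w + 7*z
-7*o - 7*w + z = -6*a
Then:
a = 41*z/6 + 7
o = -z - 1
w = 7*z + 7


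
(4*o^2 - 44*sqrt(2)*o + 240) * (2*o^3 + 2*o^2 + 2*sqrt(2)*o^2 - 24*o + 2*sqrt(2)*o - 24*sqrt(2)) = 8*o^5 - 80*sqrt(2)*o^4 + 8*o^4 - 80*sqrt(2)*o^3 + 208*o^3 + 304*o^2 + 1440*sqrt(2)*o^2 - 3648*o + 480*sqrt(2)*o - 5760*sqrt(2)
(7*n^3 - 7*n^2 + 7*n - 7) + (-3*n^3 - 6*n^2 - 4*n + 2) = 4*n^3 - 13*n^2 + 3*n - 5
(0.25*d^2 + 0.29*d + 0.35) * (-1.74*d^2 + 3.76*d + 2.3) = -0.435*d^4 + 0.4354*d^3 + 1.0564*d^2 + 1.983*d + 0.805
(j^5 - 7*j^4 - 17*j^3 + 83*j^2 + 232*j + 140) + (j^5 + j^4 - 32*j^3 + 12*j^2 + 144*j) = 2*j^5 - 6*j^4 - 49*j^3 + 95*j^2 + 376*j + 140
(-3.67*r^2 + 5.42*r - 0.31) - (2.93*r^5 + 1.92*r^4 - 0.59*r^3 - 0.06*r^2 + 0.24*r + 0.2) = -2.93*r^5 - 1.92*r^4 + 0.59*r^3 - 3.61*r^2 + 5.18*r - 0.51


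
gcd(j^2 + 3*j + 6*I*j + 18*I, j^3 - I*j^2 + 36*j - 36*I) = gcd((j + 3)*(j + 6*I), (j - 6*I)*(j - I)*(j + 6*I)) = j + 6*I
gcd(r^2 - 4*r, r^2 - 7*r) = r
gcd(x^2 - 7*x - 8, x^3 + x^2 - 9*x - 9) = x + 1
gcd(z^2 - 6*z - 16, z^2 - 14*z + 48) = z - 8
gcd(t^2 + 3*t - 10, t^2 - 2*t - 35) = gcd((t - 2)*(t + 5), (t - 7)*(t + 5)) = t + 5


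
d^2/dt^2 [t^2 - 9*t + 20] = 2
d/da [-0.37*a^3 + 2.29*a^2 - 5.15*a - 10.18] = -1.11*a^2 + 4.58*a - 5.15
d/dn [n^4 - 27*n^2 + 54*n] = 4*n^3 - 54*n + 54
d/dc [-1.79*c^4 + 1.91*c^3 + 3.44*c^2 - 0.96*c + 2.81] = -7.16*c^3 + 5.73*c^2 + 6.88*c - 0.96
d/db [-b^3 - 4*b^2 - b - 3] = -3*b^2 - 8*b - 1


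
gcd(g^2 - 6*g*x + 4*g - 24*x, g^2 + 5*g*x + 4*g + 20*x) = g + 4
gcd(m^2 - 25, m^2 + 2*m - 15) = m + 5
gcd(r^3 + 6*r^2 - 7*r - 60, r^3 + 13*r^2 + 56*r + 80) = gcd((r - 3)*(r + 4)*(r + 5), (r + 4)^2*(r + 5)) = r^2 + 9*r + 20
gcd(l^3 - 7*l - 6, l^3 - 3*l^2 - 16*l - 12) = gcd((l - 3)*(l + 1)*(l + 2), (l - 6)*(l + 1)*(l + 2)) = l^2 + 3*l + 2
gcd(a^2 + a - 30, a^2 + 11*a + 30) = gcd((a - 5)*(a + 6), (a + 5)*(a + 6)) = a + 6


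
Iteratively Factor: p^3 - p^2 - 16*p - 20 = (p + 2)*(p^2 - 3*p - 10) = (p - 5)*(p + 2)*(p + 2)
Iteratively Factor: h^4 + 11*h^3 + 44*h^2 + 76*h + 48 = (h + 4)*(h^3 + 7*h^2 + 16*h + 12) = (h + 2)*(h + 4)*(h^2 + 5*h + 6) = (h + 2)^2*(h + 4)*(h + 3)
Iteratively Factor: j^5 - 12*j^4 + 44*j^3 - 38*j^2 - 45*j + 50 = (j - 1)*(j^4 - 11*j^3 + 33*j^2 - 5*j - 50) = (j - 2)*(j - 1)*(j^3 - 9*j^2 + 15*j + 25) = (j - 5)*(j - 2)*(j - 1)*(j^2 - 4*j - 5) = (j - 5)^2*(j - 2)*(j - 1)*(j + 1)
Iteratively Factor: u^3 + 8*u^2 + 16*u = (u + 4)*(u^2 + 4*u) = u*(u + 4)*(u + 4)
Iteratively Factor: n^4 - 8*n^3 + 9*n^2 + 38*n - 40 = (n - 1)*(n^3 - 7*n^2 + 2*n + 40) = (n - 1)*(n + 2)*(n^2 - 9*n + 20) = (n - 5)*(n - 1)*(n + 2)*(n - 4)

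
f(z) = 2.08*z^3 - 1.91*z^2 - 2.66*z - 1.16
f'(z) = 6.24*z^2 - 3.82*z - 2.66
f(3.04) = 31.54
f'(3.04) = 43.39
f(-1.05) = -2.88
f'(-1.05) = 8.23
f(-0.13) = -0.85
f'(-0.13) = -2.06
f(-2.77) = -52.66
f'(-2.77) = 55.80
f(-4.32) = -193.01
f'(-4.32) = 130.30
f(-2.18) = -25.99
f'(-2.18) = 35.32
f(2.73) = 19.66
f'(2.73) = 33.42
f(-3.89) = -142.15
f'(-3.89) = 106.62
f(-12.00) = -3838.52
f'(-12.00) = 941.74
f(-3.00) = -66.53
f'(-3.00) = 64.96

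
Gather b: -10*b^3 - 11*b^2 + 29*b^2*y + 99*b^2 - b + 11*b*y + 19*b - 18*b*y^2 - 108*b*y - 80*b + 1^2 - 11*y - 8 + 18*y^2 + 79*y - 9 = -10*b^3 + b^2*(29*y + 88) + b*(-18*y^2 - 97*y - 62) + 18*y^2 + 68*y - 16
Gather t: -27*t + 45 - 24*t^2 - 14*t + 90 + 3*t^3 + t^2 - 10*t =3*t^3 - 23*t^2 - 51*t + 135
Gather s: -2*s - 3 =-2*s - 3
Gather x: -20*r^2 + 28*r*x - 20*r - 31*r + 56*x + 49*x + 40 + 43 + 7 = -20*r^2 - 51*r + x*(28*r + 105) + 90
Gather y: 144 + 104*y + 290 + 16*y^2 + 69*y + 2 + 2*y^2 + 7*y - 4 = 18*y^2 + 180*y + 432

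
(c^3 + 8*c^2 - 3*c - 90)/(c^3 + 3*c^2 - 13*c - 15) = (c + 6)/(c + 1)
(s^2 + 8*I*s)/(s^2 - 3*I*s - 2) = s*(s + 8*I)/(s^2 - 3*I*s - 2)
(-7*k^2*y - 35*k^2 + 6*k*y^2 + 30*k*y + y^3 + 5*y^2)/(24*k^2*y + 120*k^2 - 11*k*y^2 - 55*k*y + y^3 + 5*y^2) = (-7*k^2 + 6*k*y + y^2)/(24*k^2 - 11*k*y + y^2)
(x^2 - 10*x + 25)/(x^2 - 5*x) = (x - 5)/x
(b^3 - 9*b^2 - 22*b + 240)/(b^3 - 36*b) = (b^2 - 3*b - 40)/(b*(b + 6))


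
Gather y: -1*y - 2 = -y - 2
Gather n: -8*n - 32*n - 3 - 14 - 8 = -40*n - 25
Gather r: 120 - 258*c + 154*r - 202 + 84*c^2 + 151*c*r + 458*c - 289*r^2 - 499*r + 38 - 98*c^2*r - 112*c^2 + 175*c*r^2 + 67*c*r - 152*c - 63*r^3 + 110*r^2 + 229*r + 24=-28*c^2 + 48*c - 63*r^3 + r^2*(175*c - 179) + r*(-98*c^2 + 218*c - 116) - 20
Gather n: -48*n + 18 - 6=12 - 48*n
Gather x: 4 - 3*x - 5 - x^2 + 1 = -x^2 - 3*x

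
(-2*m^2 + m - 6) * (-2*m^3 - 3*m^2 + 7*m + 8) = 4*m^5 + 4*m^4 - 5*m^3 + 9*m^2 - 34*m - 48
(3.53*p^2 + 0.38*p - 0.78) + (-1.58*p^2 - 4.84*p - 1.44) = 1.95*p^2 - 4.46*p - 2.22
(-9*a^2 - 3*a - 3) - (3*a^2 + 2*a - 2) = -12*a^2 - 5*a - 1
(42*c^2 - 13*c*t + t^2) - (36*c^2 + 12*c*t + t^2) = 6*c^2 - 25*c*t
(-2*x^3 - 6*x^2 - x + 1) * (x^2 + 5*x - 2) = -2*x^5 - 16*x^4 - 27*x^3 + 8*x^2 + 7*x - 2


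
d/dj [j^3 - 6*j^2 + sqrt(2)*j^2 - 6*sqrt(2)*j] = 3*j^2 - 12*j + 2*sqrt(2)*j - 6*sqrt(2)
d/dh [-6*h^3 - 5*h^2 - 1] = 2*h*(-9*h - 5)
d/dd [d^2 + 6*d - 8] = 2*d + 6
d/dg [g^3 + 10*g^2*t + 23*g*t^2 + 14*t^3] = 3*g^2 + 20*g*t + 23*t^2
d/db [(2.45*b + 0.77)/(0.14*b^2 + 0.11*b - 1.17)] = (0.343*b^2 + 0.2695*b - (0.28*b + 0.11)*(2.45*b + 0.77) - 2.8665)/(0.14*b^2 + 0.11*b - 1.17)^2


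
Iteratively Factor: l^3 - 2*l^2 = (l)*(l^2 - 2*l) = l^2*(l - 2)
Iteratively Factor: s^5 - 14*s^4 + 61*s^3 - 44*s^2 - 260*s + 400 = (s - 2)*(s^4 - 12*s^3 + 37*s^2 + 30*s - 200) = (s - 5)*(s - 2)*(s^3 - 7*s^2 + 2*s + 40) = (s - 5)*(s - 4)*(s - 2)*(s^2 - 3*s - 10) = (s - 5)*(s - 4)*(s - 2)*(s + 2)*(s - 5)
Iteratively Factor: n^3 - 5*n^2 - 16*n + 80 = (n + 4)*(n^2 - 9*n + 20) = (n - 4)*(n + 4)*(n - 5)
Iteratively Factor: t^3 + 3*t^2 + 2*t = (t)*(t^2 + 3*t + 2) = t*(t + 1)*(t + 2)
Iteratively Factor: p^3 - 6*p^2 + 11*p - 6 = (p - 3)*(p^2 - 3*p + 2) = (p - 3)*(p - 2)*(p - 1)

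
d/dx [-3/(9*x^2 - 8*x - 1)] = 6*(9*x - 4)/(-9*x^2 + 8*x + 1)^2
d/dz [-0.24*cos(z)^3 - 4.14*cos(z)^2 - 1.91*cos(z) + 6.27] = (0.72*cos(z)^2 + 8.28*cos(z) + 1.91)*sin(z)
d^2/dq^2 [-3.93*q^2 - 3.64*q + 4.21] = -7.86000000000000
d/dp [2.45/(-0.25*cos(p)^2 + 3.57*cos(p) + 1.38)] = (8.7465 - 1.225*cos(p))*sin(p)/(-0.25*cos(p)^2 + 3.57*cos(p) + 1.38)^2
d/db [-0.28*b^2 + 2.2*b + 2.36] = 2.2 - 0.56*b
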